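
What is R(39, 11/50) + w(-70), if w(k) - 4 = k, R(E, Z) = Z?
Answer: -3289/50 ≈ -65.780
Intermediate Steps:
w(k) = 4 + k
R(39, 11/50) + w(-70) = 11/50 + (4 - 70) = 11*(1/50) - 66 = 11/50 - 66 = -3289/50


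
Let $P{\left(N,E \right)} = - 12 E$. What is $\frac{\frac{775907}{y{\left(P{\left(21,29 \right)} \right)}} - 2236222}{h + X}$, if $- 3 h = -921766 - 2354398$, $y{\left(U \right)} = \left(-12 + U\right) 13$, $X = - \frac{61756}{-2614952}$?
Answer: $- \frac{3421107336881423}{1670567298932220} \approx -2.0479$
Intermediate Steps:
$X = \frac{15439}{653738}$ ($X = \left(-61756\right) \left(- \frac{1}{2614952}\right) = \frac{15439}{653738} \approx 0.023616$)
$y{\left(U \right)} = -156 + 13 U$
$h = \frac{3276164}{3}$ ($h = - \frac{-921766 - 2354398}{3} = \left(- \frac{1}{3}\right) \left(-3276164\right) = \frac{3276164}{3} \approx 1.0921 \cdot 10^{6}$)
$\frac{\frac{775907}{y{\left(P{\left(21,29 \right)} \right)}} - 2236222}{h + X} = \frac{\frac{775907}{-156 + 13 \left(\left(-12\right) 29\right)} - 2236222}{\frac{3276164}{3} + \frac{15439}{653738}} = \frac{\frac{775907}{-156 + 13 \left(-348\right)} - 2236222}{\frac{2141752947349}{1961214}} = \left(\frac{775907}{-156 - 4524} - 2236222\right) \frac{1961214}{2141752947349} = \left(\frac{775907}{-4680} - 2236222\right) \frac{1961214}{2141752947349} = \left(775907 \left(- \frac{1}{4680}\right) - 2236222\right) \frac{1961214}{2141752947349} = \left(- \frac{775907}{4680} - 2236222\right) \frac{1961214}{2141752947349} = \left(- \frac{10466294867}{4680}\right) \frac{1961214}{2141752947349} = - \frac{3421107336881423}{1670567298932220}$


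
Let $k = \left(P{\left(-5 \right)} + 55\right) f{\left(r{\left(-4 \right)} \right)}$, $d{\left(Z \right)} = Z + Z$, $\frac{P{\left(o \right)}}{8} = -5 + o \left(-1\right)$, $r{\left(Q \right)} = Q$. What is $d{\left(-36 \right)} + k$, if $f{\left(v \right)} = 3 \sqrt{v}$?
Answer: $-72 + 330 i \approx -72.0 + 330.0 i$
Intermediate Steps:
$P{\left(o \right)} = -40 - 8 o$ ($P{\left(o \right)} = 8 \left(-5 + o \left(-1\right)\right) = 8 \left(-5 - o\right) = -40 - 8 o$)
$d{\left(Z \right)} = 2 Z$
$k = 330 i$ ($k = \left(\left(-40 - -40\right) + 55\right) 3 \sqrt{-4} = \left(\left(-40 + 40\right) + 55\right) 3 \cdot 2 i = \left(0 + 55\right) 6 i = 55 \cdot 6 i = 330 i \approx 330.0 i$)
$d{\left(-36 \right)} + k = 2 \left(-36\right) + 330 i = -72 + 330 i$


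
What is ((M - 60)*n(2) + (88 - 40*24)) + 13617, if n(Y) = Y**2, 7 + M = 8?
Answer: 12509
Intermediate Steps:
M = 1 (M = -7 + 8 = 1)
((M - 60)*n(2) + (88 - 40*24)) + 13617 = ((1 - 60)*2**2 + (88 - 40*24)) + 13617 = (-59*4 + (88 - 960)) + 13617 = (-236 - 872) + 13617 = -1108 + 13617 = 12509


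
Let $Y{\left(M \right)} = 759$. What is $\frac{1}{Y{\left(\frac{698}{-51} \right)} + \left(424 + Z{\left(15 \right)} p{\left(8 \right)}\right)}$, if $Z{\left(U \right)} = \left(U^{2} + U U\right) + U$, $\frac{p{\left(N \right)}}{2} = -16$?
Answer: $- \frac{1}{13697} \approx -7.3009 \cdot 10^{-5}$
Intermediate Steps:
$p{\left(N \right)} = -32$ ($p{\left(N \right)} = 2 \left(-16\right) = -32$)
$Z{\left(U \right)} = U + 2 U^{2}$ ($Z{\left(U \right)} = \left(U^{2} + U^{2}\right) + U = 2 U^{2} + U = U + 2 U^{2}$)
$\frac{1}{Y{\left(\frac{698}{-51} \right)} + \left(424 + Z{\left(15 \right)} p{\left(8 \right)}\right)} = \frac{1}{759 + \left(424 + 15 \left(1 + 2 \cdot 15\right) \left(-32\right)\right)} = \frac{1}{759 + \left(424 + 15 \left(1 + 30\right) \left(-32\right)\right)} = \frac{1}{759 + \left(424 + 15 \cdot 31 \left(-32\right)\right)} = \frac{1}{759 + \left(424 + 465 \left(-32\right)\right)} = \frac{1}{759 + \left(424 - 14880\right)} = \frac{1}{759 - 14456} = \frac{1}{-13697} = - \frac{1}{13697}$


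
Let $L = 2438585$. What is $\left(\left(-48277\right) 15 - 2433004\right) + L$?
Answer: $-718574$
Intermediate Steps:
$\left(\left(-48277\right) 15 - 2433004\right) + L = \left(\left(-48277\right) 15 - 2433004\right) + 2438585 = \left(-724155 - 2433004\right) + 2438585 = -3157159 + 2438585 = -718574$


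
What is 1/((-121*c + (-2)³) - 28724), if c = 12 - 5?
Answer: -1/29579 ≈ -3.3808e-5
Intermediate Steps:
c = 7
1/((-121*c + (-2)³) - 28724) = 1/((-121*7 + (-2)³) - 28724) = 1/((-847 - 8) - 28724) = 1/(-855 - 28724) = 1/(-29579) = -1/29579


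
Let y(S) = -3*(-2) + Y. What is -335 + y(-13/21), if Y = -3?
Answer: -332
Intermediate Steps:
y(S) = 3 (y(S) = -3*(-2) - 3 = 6 - 3 = 3)
-335 + y(-13/21) = -335 + 3 = -332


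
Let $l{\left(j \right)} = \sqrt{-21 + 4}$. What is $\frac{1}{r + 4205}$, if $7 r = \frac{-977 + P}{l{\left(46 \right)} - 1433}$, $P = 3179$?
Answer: $\frac{70515425918}{296501886603039} + \frac{2569 i \sqrt{17}}{296501886603039} \approx 0.00023782 + 3.5724 \cdot 10^{-11} i$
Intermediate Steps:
$l{\left(j \right)} = i \sqrt{17}$ ($l{\left(j \right)} = \sqrt{-17} = i \sqrt{17}$)
$r = \frac{2202}{7 \left(-1433 + i \sqrt{17}\right)}$ ($r = \frac{\left(-977 + 3179\right) \frac{1}{i \sqrt{17} - 1433}}{7} = \frac{2202 \frac{1}{-1433 + i \sqrt{17}}}{7} = \frac{2202}{7 \left(-1433 + i \sqrt{17}\right)} \approx -0.21952 - 0.00063161 i$)
$\frac{1}{r + 4205} = \frac{1}{\left(- \frac{525911}{2395757} - \frac{367 i \sqrt{17}}{2395757}\right) + 4205} = \frac{1}{\frac{10073632274}{2395757} - \frac{367 i \sqrt{17}}{2395757}}$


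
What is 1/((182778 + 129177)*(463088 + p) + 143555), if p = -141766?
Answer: 1/100238148065 ≈ 9.9762e-12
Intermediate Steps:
1/((182778 + 129177)*(463088 + p) + 143555) = 1/((182778 + 129177)*(463088 - 141766) + 143555) = 1/(311955*321322 + 143555) = 1/(100238004510 + 143555) = 1/100238148065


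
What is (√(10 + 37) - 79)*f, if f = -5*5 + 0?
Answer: 1975 - 25*√47 ≈ 1803.6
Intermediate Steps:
f = -25 (f = -25 + 0 = -25)
(√(10 + 37) - 79)*f = (√(10 + 37) - 79)*(-25) = (√47 - 79)*(-25) = (-79 + √47)*(-25) = 1975 - 25*√47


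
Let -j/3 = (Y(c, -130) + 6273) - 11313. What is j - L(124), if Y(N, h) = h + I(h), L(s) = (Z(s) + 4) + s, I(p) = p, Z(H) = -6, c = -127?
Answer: 15778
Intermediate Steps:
L(s) = -2 + s (L(s) = (-6 + 4) + s = -2 + s)
Y(N, h) = 2*h (Y(N, h) = h + h = 2*h)
j = 15900 (j = -3*((2*(-130) + 6273) - 11313) = -3*((-260 + 6273) - 11313) = -3*(6013 - 11313) = -3*(-5300) = 15900)
j - L(124) = 15900 - (-2 + 124) = 15900 - 1*122 = 15900 - 122 = 15778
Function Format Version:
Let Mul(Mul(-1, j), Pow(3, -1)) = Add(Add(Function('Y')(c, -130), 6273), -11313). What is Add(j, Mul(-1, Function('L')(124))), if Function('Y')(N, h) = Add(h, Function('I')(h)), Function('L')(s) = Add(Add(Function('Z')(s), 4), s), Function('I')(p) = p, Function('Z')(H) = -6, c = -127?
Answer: 15778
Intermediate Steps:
Function('L')(s) = Add(-2, s) (Function('L')(s) = Add(Add(-6, 4), s) = Add(-2, s))
Function('Y')(N, h) = Mul(2, h) (Function('Y')(N, h) = Add(h, h) = Mul(2, h))
j = 15900 (j = Mul(-3, Add(Add(Mul(2, -130), 6273), -11313)) = Mul(-3, Add(Add(-260, 6273), -11313)) = Mul(-3, Add(6013, -11313)) = Mul(-3, -5300) = 15900)
Add(j, Mul(-1, Function('L')(124))) = Add(15900, Mul(-1, Add(-2, 124))) = Add(15900, Mul(-1, 122)) = Add(15900, -122) = 15778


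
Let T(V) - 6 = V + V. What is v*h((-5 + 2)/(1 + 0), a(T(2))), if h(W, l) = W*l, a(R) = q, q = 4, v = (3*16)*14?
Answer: -8064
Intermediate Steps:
T(V) = 6 + 2*V (T(V) = 6 + (V + V) = 6 + 2*V)
v = 672 (v = 48*14 = 672)
a(R) = 4
v*h((-5 + 2)/(1 + 0), a(T(2))) = 672*(((-5 + 2)/(1 + 0))*4) = 672*((-3/1)*4) = 672*((1*(-3))*4) = 672*(-3*4) = 672*(-12) = -8064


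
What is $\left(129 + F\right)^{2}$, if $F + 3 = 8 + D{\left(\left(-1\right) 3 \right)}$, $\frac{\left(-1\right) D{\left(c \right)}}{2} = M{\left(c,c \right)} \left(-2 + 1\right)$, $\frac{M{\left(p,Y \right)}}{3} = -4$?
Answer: $12100$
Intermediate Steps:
$M{\left(p,Y \right)} = -12$ ($M{\left(p,Y \right)} = 3 \left(-4\right) = -12$)
$D{\left(c \right)} = -24$ ($D{\left(c \right)} = - 2 \left(- 12 \left(-2 + 1\right)\right) = - 2 \left(\left(-12\right) \left(-1\right)\right) = \left(-2\right) 12 = -24$)
$F = -19$ ($F = -3 + \left(8 - 24\right) = -3 - 16 = -19$)
$\left(129 + F\right)^{2} = \left(129 - 19\right)^{2} = 110^{2} = 12100$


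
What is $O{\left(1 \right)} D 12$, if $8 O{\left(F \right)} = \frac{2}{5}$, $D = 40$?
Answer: $24$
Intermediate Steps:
$O{\left(F \right)} = \frac{1}{20}$ ($O{\left(F \right)} = \frac{2 \cdot \frac{1}{5}}{8} = \frac{1}{8} \cdot \frac{2}{5} = \frac{1}{20}$)
$O{\left(1 \right)} D 12 = \frac{1}{20} \cdot 40 \cdot 12 = 2 \cdot 12 = 24$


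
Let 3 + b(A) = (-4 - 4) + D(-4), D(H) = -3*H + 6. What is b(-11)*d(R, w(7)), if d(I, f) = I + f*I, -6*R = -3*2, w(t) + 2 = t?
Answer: 42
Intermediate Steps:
w(t) = -2 + t
D(H) = 6 - 3*H
b(A) = 7 (b(A) = -3 + ((-4 - 4) + (6 - 3*(-4))) = -3 + (-8 + (6 + 12)) = -3 + (-8 + 18) = -3 + 10 = 7)
R = 1 (R = -(-1)*2/2 = -1/6*(-6) = 1)
d(I, f) = I + I*f
b(-11)*d(R, w(7)) = 7*(1*(1 + (-2 + 7))) = 7*(1*(1 + 5)) = 7*(1*6) = 7*6 = 42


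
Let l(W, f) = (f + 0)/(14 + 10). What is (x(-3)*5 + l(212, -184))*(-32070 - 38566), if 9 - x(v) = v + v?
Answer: -14268472/3 ≈ -4.7562e+6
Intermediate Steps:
l(W, f) = f/24
x(v) = 9 - 2*v (x(v) = 9 - (v + v) = 9 - 2*v)
(x(-3)*5 + l(212, -184))*(-32070 - 38566) = ((9 - 2*(-3))*5 + (1/24)*(-184))*(-32070 - 38566) = ((9 + 6)*5 - 23/3)*(-70636) = (15*5 - 23/3)*(-70636) = (75 - 23/3)*(-70636) = (202/3)*(-70636) = -14268472/3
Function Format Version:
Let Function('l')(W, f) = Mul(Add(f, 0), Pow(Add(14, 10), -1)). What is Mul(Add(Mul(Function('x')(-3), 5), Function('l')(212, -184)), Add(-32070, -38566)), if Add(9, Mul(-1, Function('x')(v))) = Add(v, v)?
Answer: Rational(-14268472, 3) ≈ -4.7562e+6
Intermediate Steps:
Function('l')(W, f) = Mul(Rational(1, 24), f) (Function('l')(W, f) = Mul(f, Pow(24, -1)) = Mul(f, Rational(1, 24)) = Mul(Rational(1, 24), f))
Function('x')(v) = Add(9, Mul(-2, v)) (Function('x')(v) = Add(9, Mul(-1, Add(v, v))) = Add(9, Mul(-1, Mul(2, v))) = Add(9, Mul(-2, v)))
Mul(Add(Mul(Function('x')(-3), 5), Function('l')(212, -184)), Add(-32070, -38566)) = Mul(Add(Mul(Add(9, Mul(-2, -3)), 5), Mul(Rational(1, 24), -184)), Add(-32070, -38566)) = Mul(Add(Mul(Add(9, 6), 5), Rational(-23, 3)), -70636) = Mul(Add(Mul(15, 5), Rational(-23, 3)), -70636) = Mul(Add(75, Rational(-23, 3)), -70636) = Mul(Rational(202, 3), -70636) = Rational(-14268472, 3)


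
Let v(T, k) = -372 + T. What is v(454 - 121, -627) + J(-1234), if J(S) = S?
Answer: -1273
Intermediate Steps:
v(454 - 121, -627) + J(-1234) = (-372 + (454 - 121)) - 1234 = (-372 + 333) - 1234 = -39 - 1234 = -1273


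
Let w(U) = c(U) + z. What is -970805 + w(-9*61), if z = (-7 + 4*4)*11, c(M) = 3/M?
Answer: -177639199/183 ≈ -9.7071e+5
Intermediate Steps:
z = 99 (z = (-7 + 16)*11 = 9*11 = 99)
w(U) = 99 + 3/U (w(U) = 3/U + 99 = 99 + 3/U)
-970805 + w(-9*61) = -970805 + (99 + 3/((-9*61))) = -970805 + (99 + 3/(-549)) = -970805 + (99 + 3*(-1/549)) = -970805 + (99 - 1/183) = -970805 + 18116/183 = -177639199/183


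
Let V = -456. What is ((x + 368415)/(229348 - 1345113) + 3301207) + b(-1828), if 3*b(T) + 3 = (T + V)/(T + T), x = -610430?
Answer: 2019960429885745/611885526 ≈ 3.3012e+6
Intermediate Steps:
b(T) = -1 + (-456 + T)/(6*T) (b(T) = -1 + ((T - 456)/(T + T))/3 = -1 + ((-456 + T)/((2*T)))/3 = -1 + ((-456 + T)*(1/(2*T)))/3 = -1 + ((-456 + T)/(2*T))/3 = -1 + (-456 + T)/(6*T))
((x + 368415)/(229348 - 1345113) + 3301207) + b(-1828) = ((-610430 + 368415)/(229348 - 1345113) + 3301207) + (-⅚ - 76/(-1828)) = (-242015/(-1115765) + 3301207) + (-⅚ - 76*(-1/1828)) = (-242015*(-1/1115765) + 3301207) + (-⅚ + 19/457) = (48403/223153 + 3301207) - 2171/2742 = 736674294074/223153 - 2171/2742 = 2019960429885745/611885526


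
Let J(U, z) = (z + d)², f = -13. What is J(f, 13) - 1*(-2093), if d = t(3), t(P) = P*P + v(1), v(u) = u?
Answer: 2622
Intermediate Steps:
t(P) = 1 + P² (t(P) = P*P + 1 = P² + 1 = 1 + P²)
d = 10 (d = 1 + 3² = 1 + 9 = 10)
J(U, z) = (10 + z)² (J(U, z) = (z + 10)² = (10 + z)²)
J(f, 13) - 1*(-2093) = (10 + 13)² - 1*(-2093) = 23² + 2093 = 529 + 2093 = 2622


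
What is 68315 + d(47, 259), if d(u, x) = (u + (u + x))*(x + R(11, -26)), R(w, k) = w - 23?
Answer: 155506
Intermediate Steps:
R(w, k) = -23 + w
d(u, x) = (-12 + x)*(x + 2*u) (d(u, x) = (u + (u + x))*(x + (-23 + 11)) = (x + 2*u)*(x - 12) = (x + 2*u)*(-12 + x) = (-12 + x)*(x + 2*u))
68315 + d(47, 259) = 68315 + (259² - 24*47 - 12*259 + 2*47*259) = 68315 + (67081 - 1128 - 3108 + 24346) = 68315 + 87191 = 155506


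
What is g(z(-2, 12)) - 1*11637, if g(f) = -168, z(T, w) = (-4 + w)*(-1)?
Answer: -11805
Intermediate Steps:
z(T, w) = 4 - w
g(z(-2, 12)) - 1*11637 = -168 - 1*11637 = -168 - 11637 = -11805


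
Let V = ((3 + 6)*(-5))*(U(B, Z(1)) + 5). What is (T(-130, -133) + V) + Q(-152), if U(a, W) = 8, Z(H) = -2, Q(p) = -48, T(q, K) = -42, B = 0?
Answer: -675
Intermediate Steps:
V = -585 (V = ((3 + 6)*(-5))*(8 + 5) = (9*(-5))*13 = -45*13 = -585)
(T(-130, -133) + V) + Q(-152) = (-42 - 585) - 48 = -627 - 48 = -675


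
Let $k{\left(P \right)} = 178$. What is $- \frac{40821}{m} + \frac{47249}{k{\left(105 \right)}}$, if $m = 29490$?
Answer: $\frac{115508906}{437435} \approx 264.06$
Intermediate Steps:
$- \frac{40821}{m} + \frac{47249}{k{\left(105 \right)}} = - \frac{40821}{29490} + \frac{47249}{178} = \left(-40821\right) \frac{1}{29490} + 47249 \cdot \frac{1}{178} = - \frac{13607}{9830} + \frac{47249}{178} = \frac{115508906}{437435}$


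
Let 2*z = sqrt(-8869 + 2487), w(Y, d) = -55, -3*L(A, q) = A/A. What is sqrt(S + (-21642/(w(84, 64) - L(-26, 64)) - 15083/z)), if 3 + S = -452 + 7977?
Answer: sqrt(542114209097014 + 323625131572*I*sqrt(6382))/261662 ≈ 89.008 + 2.1212*I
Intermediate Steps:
L(A, q) = -1/3 (L(A, q) = -A/(3*A) = -1/3*1 = -1/3)
S = 7522 (S = -3 + (-452 + 7977) = -3 + 7525 = 7522)
z = I*sqrt(6382)/2 (z = sqrt(-8869 + 2487)/2 = sqrt(-6382)/2 = (I*sqrt(6382))/2 = I*sqrt(6382)/2 ≈ 39.944*I)
sqrt(S + (-21642/(w(84, 64) - L(-26, 64)) - 15083/z)) = sqrt(7522 + (-21642/(-55 - 1*(-1/3)) - 15083*(-I*sqrt(6382)/3191))) = sqrt(7522 + (-21642/(-55 + 1/3) - (-15083)*I*sqrt(6382)/3191)) = sqrt(7522 + (-21642/(-164/3) + 15083*I*sqrt(6382)/3191)) = sqrt(7522 + (-21642*(-3/164) + 15083*I*sqrt(6382)/3191)) = sqrt(7522 + (32463/82 + 15083*I*sqrt(6382)/3191)) = sqrt(649267/82 + 15083*I*sqrt(6382)/3191)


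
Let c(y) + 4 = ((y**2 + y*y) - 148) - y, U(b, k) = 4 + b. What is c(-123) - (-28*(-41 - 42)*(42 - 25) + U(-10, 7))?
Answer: -9273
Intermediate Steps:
c(y) = -152 - y + 2*y**2 (c(y) = -4 + (((y**2 + y*y) - 148) - y) = -4 + (((y**2 + y**2) - 148) - y) = -4 + ((2*y**2 - 148) - y) = -4 + ((-148 + 2*y**2) - y) = -4 + (-148 - y + 2*y**2) = -152 - y + 2*y**2)
c(-123) - (-28*(-41 - 42)*(42 - 25) + U(-10, 7)) = (-152 - 1*(-123) + 2*(-123)**2) - (-28*(-41 - 42)*(42 - 25) + (4 - 10)) = (-152 + 123 + 2*15129) - (-(-2324)*17 - 6) = (-152 + 123 + 30258) - (-28*(-1411) - 6) = 30229 - (39508 - 6) = 30229 - 1*39502 = 30229 - 39502 = -9273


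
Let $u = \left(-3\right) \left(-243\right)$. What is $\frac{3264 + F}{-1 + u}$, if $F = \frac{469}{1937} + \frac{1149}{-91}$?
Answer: $\frac{22044329}{4935476} \approx 4.4665$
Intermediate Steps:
$u = 729$
$F = - \frac{167918}{13559}$ ($F = 469 \cdot \frac{1}{1937} + 1149 \left(- \frac{1}{91}\right) = \frac{469}{1937} - \frac{1149}{91} = - \frac{167918}{13559} \approx -12.384$)
$\frac{3264 + F}{-1 + u} = \frac{3264 - \frac{167918}{13559}}{-1 + 729} = \frac{44088658}{13559 \cdot 728} = \frac{44088658}{13559} \cdot \frac{1}{728} = \frac{22044329}{4935476}$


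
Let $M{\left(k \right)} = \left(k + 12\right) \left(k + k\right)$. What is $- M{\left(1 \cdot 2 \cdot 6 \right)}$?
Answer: $-576$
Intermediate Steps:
$M{\left(k \right)} = 2 k \left(12 + k\right)$ ($M{\left(k \right)} = \left(12 + k\right) 2 k = 2 k \left(12 + k\right)$)
$- M{\left(1 \cdot 2 \cdot 6 \right)} = - 2 \cdot 1 \cdot 2 \cdot 6 \left(12 + 1 \cdot 2 \cdot 6\right) = - 2 \cdot 2 \cdot 6 \left(12 + 2 \cdot 6\right) = - 2 \cdot 12 \left(12 + 12\right) = - 2 \cdot 12 \cdot 24 = \left(-1\right) 576 = -576$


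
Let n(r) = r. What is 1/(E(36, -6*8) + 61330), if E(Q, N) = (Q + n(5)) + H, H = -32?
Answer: 1/61339 ≈ 1.6303e-5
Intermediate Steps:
E(Q, N) = -27 + Q (E(Q, N) = (Q + 5) - 32 = (5 + Q) - 32 = -27 + Q)
1/(E(36, -6*8) + 61330) = 1/((-27 + 36) + 61330) = 1/(9 + 61330) = 1/61339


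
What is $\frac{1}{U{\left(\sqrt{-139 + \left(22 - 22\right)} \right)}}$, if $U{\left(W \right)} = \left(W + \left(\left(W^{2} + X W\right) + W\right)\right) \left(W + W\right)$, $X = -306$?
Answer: $\frac{152}{12865145} + \frac{i \sqrt{139}}{25730290} \approx 1.1815 \cdot 10^{-5} + 4.5821 \cdot 10^{-7} i$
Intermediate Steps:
$U{\left(W \right)} = 2 W \left(W^{2} - 304 W\right)$ ($U{\left(W \right)} = \left(W + \left(\left(W^{2} - 306 W\right) + W\right)\right) \left(W + W\right) = \left(W + \left(W^{2} - 305 W\right)\right) 2 W = \left(W^{2} - 304 W\right) 2 W = 2 W \left(W^{2} - 304 W\right)$)
$\frac{1}{U{\left(\sqrt{-139 + \left(22 - 22\right)} \right)}} = \frac{1}{2 \left(\sqrt{-139 + \left(22 - 22\right)}\right)^{2} \left(-304 + \sqrt{-139 + \left(22 - 22\right)}\right)} = \frac{1}{2 \left(\sqrt{-139 + 0}\right)^{2} \left(-304 + \sqrt{-139 + 0}\right)} = \frac{1}{2 \left(\sqrt{-139}\right)^{2} \left(-304 + \sqrt{-139}\right)} = \frac{1}{2 \left(i \sqrt{139}\right)^{2} \left(-304 + i \sqrt{139}\right)} = \frac{1}{2 \left(-139\right) \left(-304 + i \sqrt{139}\right)} = \frac{1}{84512 - 278 i \sqrt{139}}$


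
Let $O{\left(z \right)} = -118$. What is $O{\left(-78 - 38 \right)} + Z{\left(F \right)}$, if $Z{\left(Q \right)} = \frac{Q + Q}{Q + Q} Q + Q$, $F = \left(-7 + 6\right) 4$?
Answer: $-126$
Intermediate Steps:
$F = -4$ ($F = \left(-1\right) 4 = -4$)
$Z{\left(Q \right)} = 2 Q$ ($Z{\left(Q \right)} = \frac{2 Q}{2 Q} Q + Q = 2 Q \frac{1}{2 Q} Q + Q = 1 Q + Q = Q + Q = 2 Q$)
$O{\left(-78 - 38 \right)} + Z{\left(F \right)} = -118 + 2 \left(-4\right) = -118 - 8 = -126$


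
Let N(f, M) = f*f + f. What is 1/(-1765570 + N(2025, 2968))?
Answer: 1/2337080 ≈ 4.2788e-7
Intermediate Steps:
N(f, M) = f + f² (N(f, M) = f² + f = f + f²)
1/(-1765570 + N(2025, 2968)) = 1/(-1765570 + 2025*(1 + 2025)) = 1/(-1765570 + 2025*2026) = 1/(-1765570 + 4102650) = 1/2337080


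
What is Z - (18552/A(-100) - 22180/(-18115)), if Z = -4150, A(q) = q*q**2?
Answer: -1879977348263/452875000 ≈ -4151.2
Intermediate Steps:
A(q) = q**3
Z - (18552/A(-100) - 22180/(-18115)) = -4150 - (18552/((-100)**3) - 22180/(-18115)) = -4150 - (18552/(-1000000) - 22180*(-1/18115)) = -4150 - (18552*(-1/1000000) + 4436/3623) = -4150 - (-2319/125000 + 4436/3623) = -4150 - 1*546098263/452875000 = -4150 - 546098263/452875000 = -1879977348263/452875000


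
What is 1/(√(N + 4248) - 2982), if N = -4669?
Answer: -2982/8892745 - I*√421/8892745 ≈ -0.00033533 - 2.3073e-6*I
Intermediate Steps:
1/(√(N + 4248) - 2982) = 1/(√(-4669 + 4248) - 2982) = 1/(√(-421) - 2982) = 1/(I*√421 - 2982) = 1/(-2982 + I*√421)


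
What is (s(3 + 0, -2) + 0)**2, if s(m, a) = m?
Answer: 9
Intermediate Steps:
(s(3 + 0, -2) + 0)**2 = ((3 + 0) + 0)**2 = (3 + 0)**2 = 3**2 = 9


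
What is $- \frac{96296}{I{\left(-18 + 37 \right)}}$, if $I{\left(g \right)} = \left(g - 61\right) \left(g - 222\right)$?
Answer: $- \frac{48148}{4263} \approx -11.294$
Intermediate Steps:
$I{\left(g \right)} = \left(-222 + g\right) \left(-61 + g\right)$ ($I{\left(g \right)} = \left(-61 + g\right) \left(-222 + g\right) = \left(-222 + g\right) \left(-61 + g\right)$)
$- \frac{96296}{I{\left(-18 + 37 \right)}} = - \frac{96296}{13542 + \left(-18 + 37\right)^{2} - 283 \left(-18 + 37\right)} = - \frac{96296}{13542 + 19^{2} - 5377} = - \frac{96296}{13542 + 361 - 5377} = - \frac{96296}{8526} = \left(-96296\right) \frac{1}{8526} = - \frac{48148}{4263}$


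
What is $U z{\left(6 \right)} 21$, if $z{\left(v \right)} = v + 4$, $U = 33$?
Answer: $6930$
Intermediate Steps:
$z{\left(v \right)} = 4 + v$
$U z{\left(6 \right)} 21 = 33 \left(4 + 6\right) 21 = 33 \cdot 10 \cdot 21 = 330 \cdot 21 = 6930$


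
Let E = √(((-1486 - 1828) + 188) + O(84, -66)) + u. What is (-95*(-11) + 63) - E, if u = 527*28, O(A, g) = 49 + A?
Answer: -13648 - I*√2993 ≈ -13648.0 - 54.708*I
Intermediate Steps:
u = 14756
E = 14756 + I*√2993 (E = √(((-1486 - 1828) + 188) + (49 + 84)) + 14756 = √((-3314 + 188) + 133) + 14756 = √(-3126 + 133) + 14756 = √(-2993) + 14756 = I*√2993 + 14756 = 14756 + I*√2993 ≈ 14756.0 + 54.708*I)
(-95*(-11) + 63) - E = (-95*(-11) + 63) - (14756 + I*√2993) = (1045 + 63) + (-14756 - I*√2993) = 1108 + (-14756 - I*√2993) = -13648 - I*√2993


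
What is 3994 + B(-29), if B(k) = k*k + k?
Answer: 4806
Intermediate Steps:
B(k) = k + k² (B(k) = k² + k = k + k²)
3994 + B(-29) = 3994 - 29*(1 - 29) = 3994 - 29*(-28) = 3994 + 812 = 4806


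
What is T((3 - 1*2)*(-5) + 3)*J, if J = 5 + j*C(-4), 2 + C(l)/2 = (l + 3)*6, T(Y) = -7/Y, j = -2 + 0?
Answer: 259/2 ≈ 129.50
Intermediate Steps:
j = -2
C(l) = 32 + 12*l (C(l) = -4 + 2*((l + 3)*6) = -4 + 2*((3 + l)*6) = -4 + 2*(18 + 6*l) = -4 + (36 + 12*l) = 32 + 12*l)
J = 37 (J = 5 - 2*(32 + 12*(-4)) = 5 - 2*(32 - 48) = 5 - 2*(-16) = 5 + 32 = 37)
T((3 - 1*2)*(-5) + 3)*J = -7/((3 - 1*2)*(-5) + 3)*37 = -7/((3 - 2)*(-5) + 3)*37 = -7/(1*(-5) + 3)*37 = -7/(-5 + 3)*37 = -7/(-2)*37 = -7*(-½)*37 = (7/2)*37 = 259/2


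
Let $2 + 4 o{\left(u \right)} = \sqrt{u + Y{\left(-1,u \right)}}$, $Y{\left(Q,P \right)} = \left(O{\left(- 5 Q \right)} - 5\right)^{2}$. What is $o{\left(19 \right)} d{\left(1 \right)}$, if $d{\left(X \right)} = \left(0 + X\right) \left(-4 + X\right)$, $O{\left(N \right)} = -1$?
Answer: $\frac{3}{2} - \frac{3 \sqrt{55}}{4} \approx -4.0621$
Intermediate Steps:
$Y{\left(Q,P \right)} = 36$ ($Y{\left(Q,P \right)} = \left(-1 - 5\right)^{2} = \left(-6\right)^{2} = 36$)
$o{\left(u \right)} = - \frac{1}{2} + \frac{\sqrt{36 + u}}{4}$ ($o{\left(u \right)} = - \frac{1}{2} + \frac{\sqrt{u + 36}}{4} = - \frac{1}{2} + \frac{\sqrt{36 + u}}{4}$)
$d{\left(X \right)} = X \left(-4 + X\right)$
$o{\left(19 \right)} d{\left(1 \right)} = \left(- \frac{1}{2} + \frac{\sqrt{36 + 19}}{4}\right) 1 \left(-4 + 1\right) = \left(- \frac{1}{2} + \frac{\sqrt{55}}{4}\right) 1 \left(-3\right) = \left(- \frac{1}{2} + \frac{\sqrt{55}}{4}\right) \left(-3\right) = \frac{3}{2} - \frac{3 \sqrt{55}}{4}$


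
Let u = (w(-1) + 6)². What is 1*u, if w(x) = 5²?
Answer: 961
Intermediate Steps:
w(x) = 25
u = 961 (u = (25 + 6)² = 31² = 961)
1*u = 1*961 = 961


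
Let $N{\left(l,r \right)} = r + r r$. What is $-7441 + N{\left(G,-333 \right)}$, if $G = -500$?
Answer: $103115$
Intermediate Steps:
$N{\left(l,r \right)} = r + r^{2}$
$-7441 + N{\left(G,-333 \right)} = -7441 - 333 \left(1 - 333\right) = -7441 - -110556 = -7441 + 110556 = 103115$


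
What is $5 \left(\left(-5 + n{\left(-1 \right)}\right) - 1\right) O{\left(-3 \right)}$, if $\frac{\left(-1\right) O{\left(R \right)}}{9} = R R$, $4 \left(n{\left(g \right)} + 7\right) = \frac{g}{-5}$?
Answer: $\frac{20979}{4} \approx 5244.8$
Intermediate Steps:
$n{\left(g \right)} = -7 - \frac{g}{20}$ ($n{\left(g \right)} = -7 + \frac{g \frac{1}{-5}}{4} = -7 + \frac{g \left(- \frac{1}{5}\right)}{4} = -7 + \frac{\left(- \frac{1}{5}\right) g}{4} = -7 - \frac{g}{20}$)
$O{\left(R \right)} = - 9 R^{2}$ ($O{\left(R \right)} = - 9 R R = - 9 R^{2}$)
$5 \left(\left(-5 + n{\left(-1 \right)}\right) - 1\right) O{\left(-3 \right)} = 5 \left(\left(-5 - \frac{139}{20}\right) - 1\right) \left(- 9 \left(-3\right)^{2}\right) = 5 \left(\left(-5 + \left(-7 + \frac{1}{20}\right)\right) - 1\right) \left(\left(-9\right) 9\right) = 5 \left(\left(-5 - \frac{139}{20}\right) - 1\right) \left(-81\right) = 5 \left(- \frac{239}{20} - 1\right) \left(-81\right) = 5 \left(- \frac{259}{20}\right) \left(-81\right) = \left(- \frac{259}{4}\right) \left(-81\right) = \frac{20979}{4}$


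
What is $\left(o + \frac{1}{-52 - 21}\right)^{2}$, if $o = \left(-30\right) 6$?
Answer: $\frac{172685881}{5329} \approx 32405.0$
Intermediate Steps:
$o = -180$
$\left(o + \frac{1}{-52 - 21}\right)^{2} = \left(-180 + \frac{1}{-52 - 21}\right)^{2} = \left(-180 + \frac{1}{-73}\right)^{2} = \left(-180 - \frac{1}{73}\right)^{2} = \left(- \frac{13141}{73}\right)^{2} = \frac{172685881}{5329}$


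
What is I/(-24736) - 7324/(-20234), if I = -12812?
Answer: 55050559/62563528 ≈ 0.87991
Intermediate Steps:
I/(-24736) - 7324/(-20234) = -12812/(-24736) - 7324/(-20234) = -12812*(-1/24736) - 7324*(-1/20234) = 3203/6184 + 3662/10117 = 55050559/62563528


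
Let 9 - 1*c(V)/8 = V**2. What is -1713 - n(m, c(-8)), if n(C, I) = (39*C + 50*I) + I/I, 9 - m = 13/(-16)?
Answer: 318453/16 ≈ 19903.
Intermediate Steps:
m = 157/16 (m = 9 - 13/(-16) = 9 - 13*(-1)/16 = 9 - 1*(-13/16) = 9 + 13/16 = 157/16 ≈ 9.8125)
c(V) = 72 - 8*V**2
n(C, I) = 1 + 39*C + 50*I (n(C, I) = (39*C + 50*I) + 1 = 1 + 39*C + 50*I)
-1713 - n(m, c(-8)) = -1713 - (1 + 39*(157/16) + 50*(72 - 8*(-8)**2)) = -1713 - (1 + 6123/16 + 50*(72 - 8*64)) = -1713 - (1 + 6123/16 + 50*(72 - 512)) = -1713 - (1 + 6123/16 + 50*(-440)) = -1713 - (1 + 6123/16 - 22000) = -1713 - 1*(-345861/16) = -1713 + 345861/16 = 318453/16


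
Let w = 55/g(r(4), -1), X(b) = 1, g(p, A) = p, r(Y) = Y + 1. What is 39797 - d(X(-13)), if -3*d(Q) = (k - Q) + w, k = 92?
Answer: 39831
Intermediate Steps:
r(Y) = 1 + Y
w = 11 (w = 55/(1 + 4) = 55/5 = 55*(1/5) = 11)
d(Q) = -103/3 + Q/3 (d(Q) = -((92 - Q) + 11)/3 = -(103 - Q)/3 = -103/3 + Q/3)
39797 - d(X(-13)) = 39797 - (-103/3 + (1/3)*1) = 39797 - (-103/3 + 1/3) = 39797 - 1*(-34) = 39797 + 34 = 39831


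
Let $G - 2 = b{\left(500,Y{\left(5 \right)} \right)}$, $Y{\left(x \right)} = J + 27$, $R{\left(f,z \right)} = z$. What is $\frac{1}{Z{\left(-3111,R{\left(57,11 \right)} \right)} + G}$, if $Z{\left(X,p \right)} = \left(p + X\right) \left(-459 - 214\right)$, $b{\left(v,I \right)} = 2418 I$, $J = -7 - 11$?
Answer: $\frac{1}{2108064} \approx 4.7437 \cdot 10^{-7}$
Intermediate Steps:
$J = -18$ ($J = -7 - 11 = -18$)
$Y{\left(x \right)} = 9$ ($Y{\left(x \right)} = -18 + 27 = 9$)
$G = 21764$ ($G = 2 + 2418 \cdot 9 = 2 + 21762 = 21764$)
$Z{\left(X,p \right)} = - 673 X - 673 p$ ($Z{\left(X,p \right)} = \left(X + p\right) \left(-673\right) = - 673 X - 673 p$)
$\frac{1}{Z{\left(-3111,R{\left(57,11 \right)} \right)} + G} = \frac{1}{\left(\left(-673\right) \left(-3111\right) - 7403\right) + 21764} = \frac{1}{\left(2093703 - 7403\right) + 21764} = \frac{1}{2086300 + 21764} = \frac{1}{2108064}$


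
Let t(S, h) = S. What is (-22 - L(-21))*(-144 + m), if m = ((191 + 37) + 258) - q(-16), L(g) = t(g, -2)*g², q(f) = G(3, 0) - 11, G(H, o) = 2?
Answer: 3242889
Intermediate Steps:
q(f) = -9 (q(f) = 2 - 11 = -9)
L(g) = g³ (L(g) = g*g² = g³)
m = 495 (m = ((191 + 37) + 258) - 1*(-9) = (228 + 258) + 9 = 486 + 9 = 495)
(-22 - L(-21))*(-144 + m) = (-22 - 1*(-21)³)*(-144 + 495) = (-22 - 1*(-9261))*351 = (-22 + 9261)*351 = 9239*351 = 3242889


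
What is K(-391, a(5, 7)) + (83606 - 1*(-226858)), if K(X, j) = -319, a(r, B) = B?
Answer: 310145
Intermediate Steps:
K(-391, a(5, 7)) + (83606 - 1*(-226858)) = -319 + (83606 - 1*(-226858)) = -319 + (83606 + 226858) = -319 + 310464 = 310145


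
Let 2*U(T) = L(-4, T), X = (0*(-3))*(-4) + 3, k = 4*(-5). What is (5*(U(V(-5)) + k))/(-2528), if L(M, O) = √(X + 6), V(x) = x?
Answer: 185/5056 ≈ 0.036590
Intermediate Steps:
k = -20
X = 3 (X = 0*(-4) + 3 = 0 + 3 = 3)
L(M, O) = 3 (L(M, O) = √(3 + 6) = √9 = 3)
U(T) = 3/2 (U(T) = (½)*3 = 3/2)
(5*(U(V(-5)) + k))/(-2528) = (5*(3/2 - 20))/(-2528) = (5*(-37/2))*(-1/2528) = -185/2*(-1/2528) = 185/5056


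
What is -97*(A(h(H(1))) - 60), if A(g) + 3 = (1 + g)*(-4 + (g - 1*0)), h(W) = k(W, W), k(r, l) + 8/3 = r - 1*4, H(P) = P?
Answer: 15617/9 ≈ 1735.2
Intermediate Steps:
k(r, l) = -20/3 + r (k(r, l) = -8/3 + (r - 1*4) = -8/3 + (r - 4) = -8/3 + (-4 + r) = -20/3 + r)
h(W) = -20/3 + W
A(g) = -3 + (1 + g)*(-4 + g) (A(g) = -3 + (1 + g)*(-4 + (g - 1*0)) = -3 + (1 + g)*(-4 + (g + 0)) = -3 + (1 + g)*(-4 + g))
-97*(A(h(H(1))) - 60) = -97*((-7 + (-20/3 + 1)² - 3*(-20/3 + 1)) - 60) = -97*((-7 + (-17/3)² - 3*(-17/3)) - 60) = -97*((-7 + 289/9 + 17) - 60) = -97*(379/9 - 60) = -97*(-161/9) = 15617/9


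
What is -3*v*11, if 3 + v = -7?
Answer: 330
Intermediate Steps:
v = -10 (v = -3 - 7 = -10)
-3*v*11 = -3*(-10)*11 = 30*11 = 330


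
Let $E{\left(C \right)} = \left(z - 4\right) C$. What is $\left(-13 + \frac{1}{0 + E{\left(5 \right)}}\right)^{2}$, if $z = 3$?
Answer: $\frac{4356}{25} \approx 174.24$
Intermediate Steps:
$E{\left(C \right)} = - C$ ($E{\left(C \right)} = \left(3 - 4\right) C = - C$)
$\left(-13 + \frac{1}{0 + E{\left(5 \right)}}\right)^{2} = \left(-13 + \frac{1}{0 - 5}\right)^{2} = \left(-13 + \frac{1}{-5}\right)^{2} = \left(-13 - \frac{1}{5}\right)^{2} = \left(- \frac{66}{5}\right)^{2} = \frac{4356}{25}$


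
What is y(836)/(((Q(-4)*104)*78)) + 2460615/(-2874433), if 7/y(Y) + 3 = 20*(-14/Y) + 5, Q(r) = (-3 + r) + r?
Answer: -6946639389829/8114455372608 ≈ -0.85608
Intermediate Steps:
Q(r) = -3 + 2*r
y(Y) = 7/(2 - 280/Y) (y(Y) = 7/(-3 + (20*(-14/Y) + 5)) = 7/(-3 + (-280/Y + 5)) = 7/(-3 + (5 - 280/Y)) = 7/(2 - 280/Y))
y(836)/(((Q(-4)*104)*78)) + 2460615/(-2874433) = ((7/2)*836/(-140 + 836))/((((-3 + 2*(-4))*104)*78)) + 2460615/(-2874433) = ((7/2)*836/696)/((((-3 - 8)*104)*78)) + 2460615*(-1/2874433) = ((7/2)*836*(1/696))/((-11*104*78)) - 2460615/2874433 = 1463/(348*((-1144*78))) - 2460615/2874433 = (1463/348)/(-89232) - 2460615/2874433 = (1463/348)*(-1/89232) - 2460615/2874433 = -133/2822976 - 2460615/2874433 = -6946639389829/8114455372608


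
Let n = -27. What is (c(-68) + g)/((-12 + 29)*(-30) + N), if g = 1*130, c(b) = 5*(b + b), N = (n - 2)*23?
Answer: 50/107 ≈ 0.46729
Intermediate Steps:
N = -667 (N = (-27 - 2)*23 = -29*23 = -667)
c(b) = 10*b (c(b) = 5*(2*b) = 10*b)
g = 130
(c(-68) + g)/((-12 + 29)*(-30) + N) = (10*(-68) + 130)/((-12 + 29)*(-30) - 667) = (-680 + 130)/(17*(-30) - 667) = -550/(-510 - 667) = -550/(-1177) = -550*(-1/1177) = 50/107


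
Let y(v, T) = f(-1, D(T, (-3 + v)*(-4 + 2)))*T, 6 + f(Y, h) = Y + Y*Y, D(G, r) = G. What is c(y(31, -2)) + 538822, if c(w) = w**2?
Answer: 538966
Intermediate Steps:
f(Y, h) = -6 + Y + Y**2 (f(Y, h) = -6 + (Y + Y*Y) = -6 + (Y + Y**2) = -6 + Y + Y**2)
y(v, T) = -6*T (y(v, T) = (-6 - 1 + (-1)**2)*T = (-6 - 1 + 1)*T = -6*T)
c(y(31, -2)) + 538822 = (-6*(-2))**2 + 538822 = 12**2 + 538822 = 144 + 538822 = 538966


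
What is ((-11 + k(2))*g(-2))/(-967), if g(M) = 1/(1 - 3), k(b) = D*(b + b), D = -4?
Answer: -27/1934 ≈ -0.013961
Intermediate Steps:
k(b) = -8*b (k(b) = -4*(b + b) = -8*b)
g(M) = -1/2 (g(M) = 1/(-2) = -1/2)
((-11 + k(2))*g(-2))/(-967) = ((-11 - 8*2)*(-1/2))/(-967) = ((-11 - 16)*(-1/2))*(-1/967) = -27*(-1/2)*(-1/967) = (27/2)*(-1/967) = -27/1934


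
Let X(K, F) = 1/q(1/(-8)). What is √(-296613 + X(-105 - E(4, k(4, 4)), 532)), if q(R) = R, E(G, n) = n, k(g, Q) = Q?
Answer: I*√296621 ≈ 544.63*I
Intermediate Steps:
X(K, F) = -8 (X(K, F) = 1/(1/(-8)) = 1/(-⅛) = -8)
√(-296613 + X(-105 - E(4, k(4, 4)), 532)) = √(-296613 - 8) = √(-296621) = I*√296621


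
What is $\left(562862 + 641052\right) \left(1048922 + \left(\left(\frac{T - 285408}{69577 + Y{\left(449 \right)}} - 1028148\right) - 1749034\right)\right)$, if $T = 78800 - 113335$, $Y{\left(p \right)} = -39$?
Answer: $- \frac{72343230678701611}{34769} \approx -2.0807 \cdot 10^{12}$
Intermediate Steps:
$T = -34535$
$\left(562862 + 641052\right) \left(1048922 + \left(\left(\frac{T - 285408}{69577 + Y{\left(449 \right)}} - 1028148\right) - 1749034\right)\right) = \left(562862 + 641052\right) \left(1048922 - \left(2777182 - \frac{-34535 - 285408}{69577 - 39}\right)\right) = 1203914 \left(1048922 - \left(2777182 + \frac{319943}{69538}\right)\right) = 1203914 \left(1048922 - \frac{193120001859}{69538}\right) = 1203914 \left(- \frac{120180063823}{69538}\right) = - \frac{72343230678701611}{34769}$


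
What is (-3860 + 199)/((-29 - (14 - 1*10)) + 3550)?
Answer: -3661/3517 ≈ -1.0409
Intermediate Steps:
(-3860 + 199)/((-29 - (14 - 1*10)) + 3550) = -3661/((-29 - (14 - 10)) + 3550) = -3661/((-29 - 1*4) + 3550) = -3661/((-29 - 4) + 3550) = -3661/(-33 + 3550) = -3661/3517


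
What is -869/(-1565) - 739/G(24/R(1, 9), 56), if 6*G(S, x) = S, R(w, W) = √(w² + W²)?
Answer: 869/1565 - 739*√82/4 ≈ -1672.4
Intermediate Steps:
R(w, W) = √(W² + w²)
G(S, x) = S/6
-869/(-1565) - 739/G(24/R(1, 9), 56) = -869/(-1565) - 739*√(9² + 1²)/4 = -869*(-1/1565) - 739*√(81 + 1)/4 = 869/1565 - 739*√82/4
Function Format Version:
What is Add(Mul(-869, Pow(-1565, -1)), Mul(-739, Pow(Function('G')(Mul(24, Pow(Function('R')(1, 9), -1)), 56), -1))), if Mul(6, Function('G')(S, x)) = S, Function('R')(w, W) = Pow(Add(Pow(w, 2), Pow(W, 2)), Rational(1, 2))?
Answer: Add(Rational(869, 1565), Mul(Rational(-739, 4), Pow(82, Rational(1, 2)))) ≈ -1672.4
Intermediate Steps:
Function('R')(w, W) = Pow(Add(Pow(W, 2), Pow(w, 2)), Rational(1, 2))
Function('G')(S, x) = Mul(Rational(1, 6), S)
Add(Mul(-869, Pow(-1565, -1)), Mul(-739, Pow(Function('G')(Mul(24, Pow(Function('R')(1, 9), -1)), 56), -1))) = Add(Mul(-869, Pow(-1565, -1)), Mul(-739, Pow(Mul(Rational(1, 6), Mul(24, Pow(Pow(Add(Pow(9, 2), Pow(1, 2)), Rational(1, 2)), -1))), -1))) = Add(Mul(-869, Rational(-1, 1565)), Mul(-739, Pow(Mul(Rational(1, 6), Mul(24, Pow(Pow(Add(81, 1), Rational(1, 2)), -1))), -1))) = Add(Rational(869, 1565), Mul(-739, Pow(Mul(Rational(1, 6), Mul(24, Pow(Pow(82, Rational(1, 2)), -1))), -1))) = Add(Rational(869, 1565), Mul(-739, Pow(Mul(Rational(1, 6), Mul(24, Mul(Rational(1, 82), Pow(82, Rational(1, 2))))), -1))) = Add(Rational(869, 1565), Mul(-739, Pow(Mul(Rational(1, 6), Mul(Rational(12, 41), Pow(82, Rational(1, 2)))), -1))) = Add(Rational(869, 1565), Mul(-739, Pow(Mul(Rational(2, 41), Pow(82, Rational(1, 2))), -1))) = Add(Rational(869, 1565), Mul(-739, Mul(Rational(1, 4), Pow(82, Rational(1, 2))))) = Add(Rational(869, 1565), Mul(Rational(-739, 4), Pow(82, Rational(1, 2))))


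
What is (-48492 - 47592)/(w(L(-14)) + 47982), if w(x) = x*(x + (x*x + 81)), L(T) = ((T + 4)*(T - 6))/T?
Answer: -1830934/840607 ≈ -2.1781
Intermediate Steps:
L(T) = (-6 + T)*(4 + T)/T (L(T) = ((4 + T)*(-6 + T))/T = ((-6 + T)*(4 + T))/T = (-6 + T)*(4 + T)/T)
w(x) = x*(81 + x + x**2) (w(x) = x*(x + (x**2 + 81)) = x*(x + (81 + x**2)) = x*(81 + x + x**2))
(-48492 - 47592)/(w(L(-14)) + 47982) = (-48492 - 47592)/((-2 - 14 - 24/(-14))*(81 + (-2 - 14 - 24/(-14)) + (-2 - 14 - 24/(-14))**2) + 47982) = -96084/((-2 - 14 - 24*(-1/14))*(81 + (-2 - 14 - 24*(-1/14)) + (-2 - 14 - 24*(-1/14))**2) + 47982) = -96084/((-2 - 14 + 12/7)*(81 + (-2 - 14 + 12/7) + (-2 - 14 + 12/7)**2) + 47982) = -96084/(-100*(81 - 100/7 + (-100/7)**2)/7 + 47982) = -96084/(-100*(81 - 100/7 + 10000/49)/7 + 47982) = -96084/(-100/7*13269/49 + 47982) = -96084/(-1326900/343 + 47982) = -96084/15130926/343 = -96084*343/15130926 = -1830934/840607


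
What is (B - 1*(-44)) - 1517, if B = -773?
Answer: -2246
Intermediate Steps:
(B - 1*(-44)) - 1517 = (-773 - 1*(-44)) - 1517 = (-773 + 44) - 1517 = -729 - 1517 = -2246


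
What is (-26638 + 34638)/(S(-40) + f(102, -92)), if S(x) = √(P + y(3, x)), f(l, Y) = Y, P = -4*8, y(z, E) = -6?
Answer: -368000/4251 - 4000*I*√38/4251 ≈ -86.568 - 5.8004*I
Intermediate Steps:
P = -32
S(x) = I*√38 (S(x) = √(-32 - 6) = √(-38) = I*√38)
(-26638 + 34638)/(S(-40) + f(102, -92)) = (-26638 + 34638)/(I*√38 - 92) = 8000/(-92 + I*√38)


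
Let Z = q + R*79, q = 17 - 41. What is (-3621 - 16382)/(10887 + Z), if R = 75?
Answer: -20003/16788 ≈ -1.1915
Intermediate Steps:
q = -24
Z = 5901 (Z = -24 + 75*79 = -24 + 5925 = 5901)
(-3621 - 16382)/(10887 + Z) = (-3621 - 16382)/(10887 + 5901) = -20003/16788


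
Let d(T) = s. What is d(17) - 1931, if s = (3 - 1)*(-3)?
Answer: -1937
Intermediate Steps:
s = -6 (s = 2*(-3) = -6)
d(T) = -6
d(17) - 1931 = -6 - 1931 = -1937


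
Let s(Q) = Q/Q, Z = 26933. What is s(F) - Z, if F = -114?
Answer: -26932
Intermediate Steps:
s(Q) = 1
s(F) - Z = 1 - 1*26933 = 1 - 26933 = -26932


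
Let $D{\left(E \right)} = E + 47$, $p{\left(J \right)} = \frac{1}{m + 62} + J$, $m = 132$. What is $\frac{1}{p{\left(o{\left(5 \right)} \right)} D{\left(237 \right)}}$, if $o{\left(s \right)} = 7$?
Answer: $\frac{97}{192978} \approx 0.00050265$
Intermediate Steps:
$p{\left(J \right)} = \frac{1}{194} + J$ ($p{\left(J \right)} = \frac{1}{132 + 62} + J = \frac{1}{194} + J$)
$D{\left(E \right)} = 47 + E$
$\frac{1}{p{\left(o{\left(5 \right)} \right)} D{\left(237 \right)}} = \frac{1}{\left(\frac{1}{194} + 7\right) \left(47 + 237\right)} = \frac{1}{\frac{1359}{194} \cdot 284} = \frac{194}{1359} \cdot \frac{1}{284} = \frac{97}{192978}$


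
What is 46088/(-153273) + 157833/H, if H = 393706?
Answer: 6046415281/60344499738 ≈ 0.10020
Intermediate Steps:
46088/(-153273) + 157833/H = 46088/(-153273) + 157833/393706 = 46088*(-1/153273) + 157833*(1/393706) = -46088/153273 + 157833/393706 = 6046415281/60344499738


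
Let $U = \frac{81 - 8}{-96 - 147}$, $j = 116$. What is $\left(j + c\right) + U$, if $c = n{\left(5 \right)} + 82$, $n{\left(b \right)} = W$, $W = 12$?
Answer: $\frac{50957}{243} \approx 209.7$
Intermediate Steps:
$n{\left(b \right)} = 12$
$c = 94$ ($c = 12 + 82 = 94$)
$U = - \frac{73}{243}$ ($U = \frac{73}{-243} = 73 \left(- \frac{1}{243}\right) = - \frac{73}{243} \approx -0.30041$)
$\left(j + c\right) + U = \left(116 + 94\right) - \frac{73}{243} = 210 - \frac{73}{243} = \frac{50957}{243}$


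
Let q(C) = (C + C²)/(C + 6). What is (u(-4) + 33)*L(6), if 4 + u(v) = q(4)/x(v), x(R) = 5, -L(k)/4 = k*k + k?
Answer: -24696/5 ≈ -4939.2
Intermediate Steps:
L(k) = -4*k - 4*k² (L(k) = -4*(k*k + k) = -4*(k² + k) = -4*(k + k²) = -4*k - 4*k²)
q(C) = (C + C²)/(6 + C)
u(v) = -18/5 (u(v) = -4 + (4*(1 + 4)/(6 + 4))/5 = -4 + (4*5/10)*(⅕) = -4 + (4*(⅒)*5)*(⅕) = -4 + 2*(⅕) = -4 + ⅖ = -18/5)
(u(-4) + 33)*L(6) = (-18/5 + 33)*(-4*6*(1 + 6)) = 147*(-4*6*7)/5 = (147/5)*(-168) = -24696/5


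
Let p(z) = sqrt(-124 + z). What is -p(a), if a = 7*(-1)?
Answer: -I*sqrt(131) ≈ -11.446*I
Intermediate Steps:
a = -7
-p(a) = -sqrt(-124 - 7) = -sqrt(-131) = -I*sqrt(131)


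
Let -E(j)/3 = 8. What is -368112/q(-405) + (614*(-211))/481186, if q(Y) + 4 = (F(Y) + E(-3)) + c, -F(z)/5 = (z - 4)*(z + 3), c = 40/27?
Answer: 476697537395/2670238973789 ≈ 0.17852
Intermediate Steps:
c = 40/27 (c = 40*(1/27) = 40/27 ≈ 1.4815)
E(j) = -24 (E(j) = -3*8 = -24)
F(z) = -5*(-4 + z)*(3 + z) (F(z) = -5*(z - 4)*(z + 3) = -5*(-4 + z)*(3 + z))
q(Y) = 904/27 - 5*Y**2 + 5*Y (q(Y) = -4 + (((60 - 5*Y**2 + 5*Y) - 24) + 40/27) = -4 + ((36 - 5*Y**2 + 5*Y) + 40/27) = -4 + (1012/27 - 5*Y**2 + 5*Y) = 904/27 - 5*Y**2 + 5*Y)
-368112/q(-405) + (614*(-211))/481186 = -368112/(904/27 - 5*(-405)**2 + 5*(-405)) + (614*(-211))/481186 = -368112/(904/27 - 5*164025 - 2025) - 129554*1/481186 = -368112/(904/27 - 820125 - 2025) - 64777/240593 = -368112/(-22197146/27) - 64777/240593 = -368112*(-27/22197146) - 64777/240593 = 4969512/11098573 - 64777/240593 = 476697537395/2670238973789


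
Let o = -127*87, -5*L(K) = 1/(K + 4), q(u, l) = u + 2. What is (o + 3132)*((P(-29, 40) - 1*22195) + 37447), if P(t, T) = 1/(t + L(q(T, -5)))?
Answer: -115074569922/953 ≈ -1.2075e+8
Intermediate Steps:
q(u, l) = 2 + u
L(K) = -1/(5*(4 + K)) (L(K) = -1/(5*(K + 4)) = -1/(5*(4 + K)))
P(t, T) = 1/(t - 1/(30 + 5*T)) (P(t, T) = 1/(t - 1/(20 + 5*(2 + T))) = 1/(t - 1/(20 + (10 + 5*T))) = 1/(t - 1/(30 + 5*T)))
o = -11049
(o + 3132)*((P(-29, 40) - 1*22195) + 37447) = (-11049 + 3132)*((5*(6 + 40)/(-1 + 5*(-29)*(6 + 40)) - 1*22195) + 37447) = -7917*((5*46/(-1 + 5*(-29)*46) - 22195) + 37447) = -7917*((5*46/(-1 - 6670) - 22195) + 37447) = -7917*((5*46/(-6671) - 22195) + 37447) = -7917*((5*(-1/6671)*46 - 22195) + 37447) = -7917*((-230/6671 - 22195) + 37447) = -7917*(-148063075/6671 + 37447) = -7917*101745862/6671 = -115074569922/953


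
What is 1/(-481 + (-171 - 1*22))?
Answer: -1/674 ≈ -0.0014837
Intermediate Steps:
1/(-481 + (-171 - 1*22)) = 1/(-481 + (-171 - 22)) = 1/(-481 - 193) = 1/(-674) = -1/674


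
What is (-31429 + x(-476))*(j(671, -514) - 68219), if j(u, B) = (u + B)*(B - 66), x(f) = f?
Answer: 5081796495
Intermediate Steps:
j(u, B) = (-66 + B)*(B + u) (j(u, B) = (B + u)*(-66 + B) = (-66 + B)*(B + u))
(-31429 + x(-476))*(j(671, -514) - 68219) = (-31429 - 476)*(((-514)² - 66*(-514) - 66*671 - 514*671) - 68219) = -31905*((264196 + 33924 - 44286 - 344894) - 68219) = -31905*(-91060 - 68219) = -31905*(-159279) = 5081796495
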